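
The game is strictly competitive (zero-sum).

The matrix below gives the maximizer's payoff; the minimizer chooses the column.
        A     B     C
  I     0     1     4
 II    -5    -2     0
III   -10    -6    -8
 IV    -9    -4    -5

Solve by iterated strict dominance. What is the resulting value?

Column C is strictly dominated by A for the minimizer (0<4, -5<0, -10<-8, -9<-5); eliminate C.
Row III is strictly dominated by row I (0>-10, 1>-6); eliminate III.
Row IV is strictly dominated by row I (0>-9, 1>-4); eliminate IV.
Column B is strictly dominated by A for the minimizer (0<1, -5<-2); eliminate B.
Row II is strictly dominated by row I (0>-5); eliminate II.
Only (I, A) remains, with payoff 0.

0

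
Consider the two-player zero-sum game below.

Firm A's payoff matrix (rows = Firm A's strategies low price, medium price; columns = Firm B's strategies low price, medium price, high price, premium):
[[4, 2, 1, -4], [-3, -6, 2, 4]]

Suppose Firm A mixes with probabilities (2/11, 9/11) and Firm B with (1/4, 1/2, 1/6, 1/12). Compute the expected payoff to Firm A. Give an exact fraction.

-289/132

Against (1/4, 1/2, 1/6, 1/12), each row's expected payoff is low price: 11/6; medium price: -37/12.
Taking the (2/11, 9/11)-weighted average: (2/11)·(11/6) + (9/11)·(-37/12) = -289/132.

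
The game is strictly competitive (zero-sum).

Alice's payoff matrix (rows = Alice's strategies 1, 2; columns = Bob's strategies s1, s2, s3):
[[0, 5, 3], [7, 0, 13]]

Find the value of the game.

35/12

Column s3 is strictly dominated by s1 for Bob (it gives Alice more in every row).
The remaining 2×2 game on (1, 2) × (s1, s2) has no saddle point. Let Alice play 1 with probability p; indifference gives 7(1−p) = 5p, so p = 7/12.
Similarly Bob's optimal q on s1 is 5/12, and the value is 0·(5/12) + (5)·(7/12) = 35/12.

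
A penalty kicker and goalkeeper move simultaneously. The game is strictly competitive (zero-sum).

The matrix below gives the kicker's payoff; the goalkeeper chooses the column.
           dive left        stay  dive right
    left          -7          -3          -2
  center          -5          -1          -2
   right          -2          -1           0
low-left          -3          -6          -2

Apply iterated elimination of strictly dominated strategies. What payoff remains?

Row left is strictly dominated by row right (-2>-7, -1>-3, 0>-2); eliminate left.
Column dive right is strictly dominated by dive left for the goalkeeper (-5<-2, -2<0, -3<-2); eliminate dive right.
Row low-left is strictly dominated by row right (-2>-3, -1>-6); eliminate low-left.
Column stay is strictly dominated by dive left for the goalkeeper (-5<-1, -2<-1); eliminate stay.
Row center is strictly dominated by row right (-2>-5); eliminate center.
Only (right, dive left) remains, with payoff -2.

-2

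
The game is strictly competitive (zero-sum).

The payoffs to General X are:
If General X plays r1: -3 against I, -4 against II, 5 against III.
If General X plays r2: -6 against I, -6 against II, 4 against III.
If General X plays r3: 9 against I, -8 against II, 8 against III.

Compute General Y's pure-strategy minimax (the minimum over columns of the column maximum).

-4

The worst case (largest entry) in each column is I: 9, II: -4, III: 8.
The best (smallest) of these is -4.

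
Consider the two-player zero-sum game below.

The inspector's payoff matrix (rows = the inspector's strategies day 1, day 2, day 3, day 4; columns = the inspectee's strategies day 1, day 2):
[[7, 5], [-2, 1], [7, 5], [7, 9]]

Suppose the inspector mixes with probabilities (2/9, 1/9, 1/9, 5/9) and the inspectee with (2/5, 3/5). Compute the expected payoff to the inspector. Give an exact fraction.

97/15

Against (2/5, 3/5), each row's expected payoff is day 1: 29/5; day 2: -1/5; day 3: 29/5; day 4: 41/5.
Taking the (2/9, 1/9, 1/9, 5/9)-weighted average: (2/9)·(29/5) + (1/9)·(-1/5) + (1/9)·(29/5) + (5/9)·(41/5) = 97/15.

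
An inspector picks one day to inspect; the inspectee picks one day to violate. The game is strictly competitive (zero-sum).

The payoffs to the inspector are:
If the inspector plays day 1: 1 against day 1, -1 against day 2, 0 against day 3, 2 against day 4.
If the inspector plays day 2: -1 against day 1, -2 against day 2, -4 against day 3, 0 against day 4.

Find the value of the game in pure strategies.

-1

Row minima: -1, -4 → the inspector's maximin is -1.
Column maxima: 1, -1, 0, 2 → the inspectee's minimax is -1.
They coincide at (day 1, day 2), so the value is -1.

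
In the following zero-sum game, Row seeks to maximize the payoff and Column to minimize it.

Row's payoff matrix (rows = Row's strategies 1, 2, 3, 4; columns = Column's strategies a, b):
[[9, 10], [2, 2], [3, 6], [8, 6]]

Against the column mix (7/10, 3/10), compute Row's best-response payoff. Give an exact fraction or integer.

1: (9)·(7/10) + (10)·(3/10) = 93/10.
2: (2)·(7/10) + (2)·(3/10) = 2.
3: (3)·(7/10) + (6)·(3/10) = 39/10.
4: (8)·(7/10) + (6)·(3/10) = 37/5.
The best pure response is 1 with expected payoff 93/10.

93/10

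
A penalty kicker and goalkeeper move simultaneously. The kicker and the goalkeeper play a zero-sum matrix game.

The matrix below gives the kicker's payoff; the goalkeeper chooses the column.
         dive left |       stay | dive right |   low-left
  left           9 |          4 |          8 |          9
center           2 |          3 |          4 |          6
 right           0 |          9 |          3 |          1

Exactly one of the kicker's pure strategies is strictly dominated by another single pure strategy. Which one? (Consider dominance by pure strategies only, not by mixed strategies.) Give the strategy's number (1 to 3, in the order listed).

Compare center with left: 9 > 2, 4 > 3, 8 > 4, 9 > 6.
So left strictly dominates center for the kicker; center is strictly dominated.

2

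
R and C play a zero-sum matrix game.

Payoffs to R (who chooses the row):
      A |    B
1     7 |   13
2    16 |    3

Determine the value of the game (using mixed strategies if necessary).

187/19

Row minima are 7 and 3, so R's maximin is 7; column maxima are 16 and 13, so C's minimax is 13. These differ, so the equilibrium is in mixed strategies.
Let R play 1 with probability p. C is indifferent when 7p + 16(1−p) = 13p + 3(1−p), giving p = 13/19.
Let C play A with probability q. R is indifferent when 7q + 13(1−q) = 16q + 3(1−q), giving q = 10/19.
The value is 7·(10/19) + (13)·(9/19) = 187/19.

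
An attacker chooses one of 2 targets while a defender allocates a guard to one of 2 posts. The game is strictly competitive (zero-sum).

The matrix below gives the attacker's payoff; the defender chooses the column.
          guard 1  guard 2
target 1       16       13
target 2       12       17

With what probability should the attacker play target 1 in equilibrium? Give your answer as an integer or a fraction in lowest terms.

Row minima are 13 and 12, so the attacker's maximin is 13; column maxima are 16 and 17, so the defender's minimax is 16. These differ, so the equilibrium is in mixed strategies.
Let the attacker play target 1 with probability p. The defender is indifferent when 16p + 12(1−p) = 13p + 17(1−p), giving p = 5/8.

5/8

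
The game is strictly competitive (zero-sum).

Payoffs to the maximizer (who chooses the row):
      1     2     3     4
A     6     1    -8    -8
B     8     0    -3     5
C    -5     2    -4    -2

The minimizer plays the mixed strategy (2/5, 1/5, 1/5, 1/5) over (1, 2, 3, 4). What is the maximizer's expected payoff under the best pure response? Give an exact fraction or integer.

18/5

A: (6)·(2/5) + (1)·(1/5) + (-8)·(1/5) + (-8)·(1/5) = -3/5.
B: (8)·(2/5) + (0)·(1/5) + (-3)·(1/5) + (5)·(1/5) = 18/5.
C: (-5)·(2/5) + (2)·(1/5) + (-4)·(1/5) + (-2)·(1/5) = -14/5.
The best pure response is B with expected payoff 18/5.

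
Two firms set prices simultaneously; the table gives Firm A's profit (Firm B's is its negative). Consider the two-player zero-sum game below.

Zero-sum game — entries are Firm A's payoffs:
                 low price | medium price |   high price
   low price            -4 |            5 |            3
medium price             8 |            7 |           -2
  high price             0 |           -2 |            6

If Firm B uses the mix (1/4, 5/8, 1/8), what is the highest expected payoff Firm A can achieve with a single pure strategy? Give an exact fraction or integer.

49/8

low price: (-4)·(1/4) + (5)·(5/8) + (3)·(1/8) = 5/2.
medium price: (8)·(1/4) + (7)·(5/8) + (-2)·(1/8) = 49/8.
high price: (0)·(1/4) + (-2)·(5/8) + (6)·(1/8) = -1/2.
The best pure response is medium price with expected payoff 49/8.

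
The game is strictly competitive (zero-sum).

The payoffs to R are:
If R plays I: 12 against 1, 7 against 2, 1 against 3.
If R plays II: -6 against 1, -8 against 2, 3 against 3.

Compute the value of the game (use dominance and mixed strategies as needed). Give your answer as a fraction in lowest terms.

29/17

Column 1 is strictly dominated by 2 for C (it gives R more in every row).
The remaining 2×2 game on (I, II) × (2, 3) has no saddle point. Let R play I with probability p; indifference gives 7p − 8(1−p) = p + 3(1−p), so p = 11/17.
Similarly C's optimal q on 2 is 2/17, and the value is 7·(2/17) + (1)·(15/17) = 29/17.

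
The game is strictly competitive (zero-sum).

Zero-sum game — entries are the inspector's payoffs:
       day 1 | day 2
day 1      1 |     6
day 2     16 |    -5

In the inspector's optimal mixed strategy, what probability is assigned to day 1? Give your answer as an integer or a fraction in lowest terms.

21/26

Row minima are 1 and -5, so the inspector's maximin is 1; column maxima are 16 and 6, so the inspectee's minimax is 6. These differ, so the equilibrium is in mixed strategies.
Let the inspector play day 1 with probability p. The inspectee is indifferent when p + 16(1−p) = 6p − 5(1−p), giving p = 21/26.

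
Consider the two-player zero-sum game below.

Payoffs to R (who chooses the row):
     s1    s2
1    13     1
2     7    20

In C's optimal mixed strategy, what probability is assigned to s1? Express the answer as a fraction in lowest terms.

Row minima are 1 and 7, so R's maximin is 7; column maxima are 13 and 20, so C's minimax is 13. These differ, so the equilibrium is in mixed strategies.
Let C play s1 with probability q. R is indifferent when 13q + (1−q) = 7q + 20(1−q), giving q = 19/25.

19/25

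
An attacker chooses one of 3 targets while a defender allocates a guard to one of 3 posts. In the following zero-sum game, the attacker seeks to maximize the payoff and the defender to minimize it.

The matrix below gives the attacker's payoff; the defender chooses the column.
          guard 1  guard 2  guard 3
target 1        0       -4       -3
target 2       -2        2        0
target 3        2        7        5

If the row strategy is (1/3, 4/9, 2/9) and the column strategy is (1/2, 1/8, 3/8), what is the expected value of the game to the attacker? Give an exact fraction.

-1/24

Against (1/2, 1/8, 3/8), each row's expected payoff is target 1: -13/8; target 2: -3/4; target 3: 15/4.
Taking the (1/3, 4/9, 2/9)-weighted average: (1/3)·(-13/8) + (4/9)·(-3/4) + (2/9)·(15/4) = -1/24.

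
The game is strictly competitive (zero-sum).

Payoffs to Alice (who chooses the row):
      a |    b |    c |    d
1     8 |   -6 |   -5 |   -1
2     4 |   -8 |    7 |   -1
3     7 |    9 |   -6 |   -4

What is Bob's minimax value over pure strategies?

-1

The worst case (largest entry) in each column is a: 8, b: 9, c: 7, d: -1.
The best (smallest) of these is -1.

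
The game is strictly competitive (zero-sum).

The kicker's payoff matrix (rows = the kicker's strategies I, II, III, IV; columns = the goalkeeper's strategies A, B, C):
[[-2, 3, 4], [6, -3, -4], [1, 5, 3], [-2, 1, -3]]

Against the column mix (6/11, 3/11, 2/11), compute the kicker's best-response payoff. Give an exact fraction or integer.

27/11

I: (-2)·(6/11) + (3)·(3/11) + (4)·(2/11) = 5/11.
II: (6)·(6/11) + (-3)·(3/11) + (-4)·(2/11) = 19/11.
III: (1)·(6/11) + (5)·(3/11) + (3)·(2/11) = 27/11.
IV: (-2)·(6/11) + (1)·(3/11) + (-3)·(2/11) = -15/11.
The best pure response is III with expected payoff 27/11.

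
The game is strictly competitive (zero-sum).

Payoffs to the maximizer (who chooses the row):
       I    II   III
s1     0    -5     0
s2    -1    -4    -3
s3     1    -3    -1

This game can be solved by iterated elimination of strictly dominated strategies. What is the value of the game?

-3

Row s2 is strictly dominated by row s3 (1>-1, -3>-4, -1>-3); eliminate s2.
Column I is strictly dominated by II for the minimizer (-5<0, -3<1); eliminate I.
Column III is strictly dominated by II for the minimizer (-5<0, -3<-1); eliminate III.
Row s1 is strictly dominated by row s3 (-3>-5); eliminate s1.
Only (s3, II) remains, with payoff -3.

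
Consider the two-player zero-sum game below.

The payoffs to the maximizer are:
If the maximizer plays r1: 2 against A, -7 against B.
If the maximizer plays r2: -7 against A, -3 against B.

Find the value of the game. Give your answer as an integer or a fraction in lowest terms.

-55/13

Row minima are -7 and -7, so the maximizer's maximin is -7; column maxima are 2 and -3, so the minimizer's minimax is -3. These differ, so the equilibrium is in mixed strategies.
Let the maximizer play r1 with probability p. The minimizer is indifferent when 2p − 7(1−p) = −7p − 3(1−p), giving p = 4/13.
Let the minimizer play A with probability q. The maximizer is indifferent when 2q − 7(1−q) = −7q − 3(1−q), giving q = 4/13.
The value is 2·(4/13) + (-7)·(9/13) = -55/13.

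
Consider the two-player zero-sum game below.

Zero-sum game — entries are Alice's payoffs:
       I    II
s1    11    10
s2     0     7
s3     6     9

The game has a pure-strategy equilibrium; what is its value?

Row minima: 10, 0, 6 → Alice's maximin is 10.
Column maxima: 11, 10 → Bob's minimax is 10.
They coincide at (s1, II), so the value is 10.

10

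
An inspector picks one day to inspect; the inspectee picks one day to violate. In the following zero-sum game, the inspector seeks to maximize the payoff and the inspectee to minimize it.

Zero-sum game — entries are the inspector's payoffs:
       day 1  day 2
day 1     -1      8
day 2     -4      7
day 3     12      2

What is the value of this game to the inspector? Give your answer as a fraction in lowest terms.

98/19

Row day 2 is strictly dominated by row day 1, so the inspector never plays it.
The remaining 2×2 game on (day 1, day 3) × (day 1, day 2) has no saddle point. Let the inspector play day 1 with probability p; indifference gives −p + 12(1−p) = 8p + 2(1−p), so p = 10/19.
Similarly the inspectee's optimal q on day 1 is 6/19, and the value is -1·(6/19) + (8)·(13/19) = 98/19.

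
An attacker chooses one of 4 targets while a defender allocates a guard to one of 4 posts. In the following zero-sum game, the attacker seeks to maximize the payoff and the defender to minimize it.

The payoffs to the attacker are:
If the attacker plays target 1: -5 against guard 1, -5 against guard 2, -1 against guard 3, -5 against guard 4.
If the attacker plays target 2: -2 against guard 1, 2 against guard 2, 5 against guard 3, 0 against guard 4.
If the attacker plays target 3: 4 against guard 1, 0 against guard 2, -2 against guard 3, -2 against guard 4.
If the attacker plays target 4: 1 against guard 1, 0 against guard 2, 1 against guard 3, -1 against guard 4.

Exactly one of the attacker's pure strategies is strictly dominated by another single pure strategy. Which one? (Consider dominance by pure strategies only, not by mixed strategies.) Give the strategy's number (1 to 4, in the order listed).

Compare target 1 with target 2: -2 > -5, 2 > -5, 5 > -1, 0 > -5.
So target 2 strictly dominates target 1 for the attacker; target 1 is strictly dominated.

1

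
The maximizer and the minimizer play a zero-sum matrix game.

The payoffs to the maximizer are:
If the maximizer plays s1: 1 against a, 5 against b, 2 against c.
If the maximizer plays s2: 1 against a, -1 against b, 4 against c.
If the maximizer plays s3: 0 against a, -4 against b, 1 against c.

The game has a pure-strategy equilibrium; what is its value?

Row minima: 1, -1, -4 → the maximizer's maximin is 1.
Column maxima: 1, 5, 4 → the minimizer's minimax is 1.
They coincide at (s1, a), so the value is 1.

1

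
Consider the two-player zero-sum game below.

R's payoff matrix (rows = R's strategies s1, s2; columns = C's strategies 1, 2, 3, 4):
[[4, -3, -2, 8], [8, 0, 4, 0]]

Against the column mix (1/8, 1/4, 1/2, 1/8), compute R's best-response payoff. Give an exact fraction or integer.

s1: (4)·(1/8) + (-3)·(1/4) + (-2)·(1/2) + (8)·(1/8) = -1/4.
s2: (8)·(1/8) + (0)·(1/4) + (4)·(1/2) + (0)·(1/8) = 3.
The best pure response is s2 with expected payoff 3.

3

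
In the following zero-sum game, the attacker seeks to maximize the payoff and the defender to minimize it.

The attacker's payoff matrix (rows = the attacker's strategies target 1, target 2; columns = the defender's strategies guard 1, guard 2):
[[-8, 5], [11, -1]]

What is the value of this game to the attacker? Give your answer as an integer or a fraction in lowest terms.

Row minima are -8 and -1, so the attacker's maximin is -1; column maxima are 11 and 5, so the defender's minimax is 5. These differ, so the equilibrium is in mixed strategies.
Let the attacker play target 1 with probability p. The defender is indifferent when −8p + 11(1−p) = 5p − (1−p), giving p = 12/25.
Let the defender play guard 1 with probability q. The attacker is indifferent when −8q + 5(1−q) = 11q − (1−q), giving q = 6/25.
The value is -8·(6/25) + (5)·(19/25) = 47/25.

47/25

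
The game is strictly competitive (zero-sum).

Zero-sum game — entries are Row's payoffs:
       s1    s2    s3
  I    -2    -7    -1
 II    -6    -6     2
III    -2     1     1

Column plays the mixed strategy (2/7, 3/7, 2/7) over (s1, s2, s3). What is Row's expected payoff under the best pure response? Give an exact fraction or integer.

1/7

I: (-2)·(2/7) + (-7)·(3/7) + (-1)·(2/7) = -27/7.
II: (-6)·(2/7) + (-6)·(3/7) + (2)·(2/7) = -26/7.
III: (-2)·(2/7) + (1)·(3/7) + (1)·(2/7) = 1/7.
The best pure response is III with expected payoff 1/7.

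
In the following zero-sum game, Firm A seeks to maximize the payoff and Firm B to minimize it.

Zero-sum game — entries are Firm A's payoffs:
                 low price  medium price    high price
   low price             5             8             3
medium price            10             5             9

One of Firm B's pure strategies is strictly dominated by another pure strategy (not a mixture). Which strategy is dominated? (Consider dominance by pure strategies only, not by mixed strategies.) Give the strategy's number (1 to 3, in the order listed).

Firm B prefers columns that give Firm A less. Compare low price with high price: 3 < 5, 9 < 10.
So high price strictly dominates low price for Firm B; low price is strictly dominated.

1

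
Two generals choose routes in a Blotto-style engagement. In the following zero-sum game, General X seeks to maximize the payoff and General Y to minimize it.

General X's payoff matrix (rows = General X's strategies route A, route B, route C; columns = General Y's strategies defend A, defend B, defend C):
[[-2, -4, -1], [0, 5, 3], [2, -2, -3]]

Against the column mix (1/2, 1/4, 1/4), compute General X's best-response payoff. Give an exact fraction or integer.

route A: (-2)·(1/2) + (-4)·(1/4) + (-1)·(1/4) = -9/4.
route B: (0)·(1/2) + (5)·(1/4) + (3)·(1/4) = 2.
route C: (2)·(1/2) + (-2)·(1/4) + (-3)·(1/4) = -1/4.
The best pure response is route B with expected payoff 2.

2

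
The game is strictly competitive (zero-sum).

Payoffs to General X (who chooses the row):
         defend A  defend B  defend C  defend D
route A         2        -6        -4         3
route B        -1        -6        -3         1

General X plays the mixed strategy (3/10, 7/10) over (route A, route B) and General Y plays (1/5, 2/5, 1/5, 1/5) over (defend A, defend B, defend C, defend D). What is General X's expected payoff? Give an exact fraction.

Against (1/5, 2/5, 1/5, 1/5), each row's expected payoff is route A: -11/5; route B: -3.
Taking the (3/10, 7/10)-weighted average: (3/10)·(-11/5) + (7/10)·(-3) = -69/25.

-69/25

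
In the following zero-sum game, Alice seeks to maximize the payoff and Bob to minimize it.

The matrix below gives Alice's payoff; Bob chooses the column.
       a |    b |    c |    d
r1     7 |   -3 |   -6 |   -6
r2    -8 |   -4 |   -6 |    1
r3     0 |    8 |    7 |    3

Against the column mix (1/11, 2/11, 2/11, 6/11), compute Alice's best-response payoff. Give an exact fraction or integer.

r1: (7)·(1/11) + (-3)·(2/11) + (-6)·(2/11) + (-6)·(6/11) = -47/11.
r2: (-8)·(1/11) + (-4)·(2/11) + (-6)·(2/11) + (1)·(6/11) = -2.
r3: (0)·(1/11) + (8)·(2/11) + (7)·(2/11) + (3)·(6/11) = 48/11.
The best pure response is r3 with expected payoff 48/11.

48/11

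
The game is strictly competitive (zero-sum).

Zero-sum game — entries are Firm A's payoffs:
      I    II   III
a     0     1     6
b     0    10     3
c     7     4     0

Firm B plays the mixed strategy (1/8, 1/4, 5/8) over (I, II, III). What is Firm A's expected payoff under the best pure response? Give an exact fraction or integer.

a: (0)·(1/8) + (1)·(1/4) + (6)·(5/8) = 4.
b: (0)·(1/8) + (10)·(1/4) + (3)·(5/8) = 35/8.
c: (7)·(1/8) + (4)·(1/4) + (0)·(5/8) = 15/8.
The best pure response is b with expected payoff 35/8.

35/8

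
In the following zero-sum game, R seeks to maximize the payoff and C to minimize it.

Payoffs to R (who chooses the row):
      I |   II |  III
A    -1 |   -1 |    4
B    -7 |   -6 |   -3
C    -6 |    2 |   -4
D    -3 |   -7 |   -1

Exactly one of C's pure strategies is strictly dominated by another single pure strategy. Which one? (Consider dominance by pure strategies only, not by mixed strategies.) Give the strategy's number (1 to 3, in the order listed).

C prefers columns that give R less. Compare III with I: -1 < 4, -7 < -3, -6 < -4, -3 < -1.
So I strictly dominates III for C; III is strictly dominated.

3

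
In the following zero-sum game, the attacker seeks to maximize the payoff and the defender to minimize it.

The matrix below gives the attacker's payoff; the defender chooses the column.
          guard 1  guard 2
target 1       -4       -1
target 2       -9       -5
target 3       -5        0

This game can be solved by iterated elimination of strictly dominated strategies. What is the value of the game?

-4

Column guard 2 is strictly dominated by guard 1 for the defender (-4<-1, -9<-5, -5<0); eliminate guard 2.
Row target 3 is strictly dominated by row target 1 (-4>-5); eliminate target 3.
Row target 2 is strictly dominated by row target 1 (-4>-9); eliminate target 2.
Only (target 1, guard 1) remains, with payoff -4.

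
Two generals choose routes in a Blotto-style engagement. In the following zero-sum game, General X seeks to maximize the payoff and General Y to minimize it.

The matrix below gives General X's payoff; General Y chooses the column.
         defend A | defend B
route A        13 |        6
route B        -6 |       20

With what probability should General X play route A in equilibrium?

26/33

Row minima are 6 and -6, so General X's maximin is 6; column maxima are 13 and 20, so General Y's minimax is 13. These differ, so the equilibrium is in mixed strategies.
Let General X play route A with probability p. General Y is indifferent when 13p − 6(1−p) = 6p + 20(1−p), giving p = 26/33.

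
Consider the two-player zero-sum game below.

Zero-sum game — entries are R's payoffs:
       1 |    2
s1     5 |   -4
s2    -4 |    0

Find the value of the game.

Row minima are -4 and -4, so R's maximin is -4; column maxima are 5 and 0, so C's minimax is 0. These differ, so the equilibrium is in mixed strategies.
Let R play s1 with probability p. C is indifferent when 5p − 4(1−p) = −4p, giving p = 4/13.
Let C play 1 with probability q. R is indifferent when 5q − 4(1−q) = −4q, giving q = 4/13.
The value is 5·(4/13) + (-4)·(9/13) = -16/13.

-16/13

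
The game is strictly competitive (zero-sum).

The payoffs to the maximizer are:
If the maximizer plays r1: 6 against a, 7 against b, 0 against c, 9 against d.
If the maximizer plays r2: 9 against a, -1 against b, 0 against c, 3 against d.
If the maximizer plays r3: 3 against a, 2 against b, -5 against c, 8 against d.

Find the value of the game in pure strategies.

0

Row minima: 0, -1, -5 → the maximizer's maximin is 0.
Column maxima: 9, 7, 0, 9 → the minimizer's minimax is 0.
They coincide at (r1, c), so the value is 0.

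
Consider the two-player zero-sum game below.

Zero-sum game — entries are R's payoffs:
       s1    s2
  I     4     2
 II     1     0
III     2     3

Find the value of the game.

Row II is strictly dominated by row III, so R never plays it.
The remaining 2×2 game on (I, III) × (s1, s2) has no saddle point. Let R play I with probability p; indifference gives 4p + 2(1−p) = 2p + 3(1−p), so p = 1/3.
Similarly C's optimal q on s1 is 1/3, and the value is 4·(1/3) + (2)·(2/3) = 8/3.

8/3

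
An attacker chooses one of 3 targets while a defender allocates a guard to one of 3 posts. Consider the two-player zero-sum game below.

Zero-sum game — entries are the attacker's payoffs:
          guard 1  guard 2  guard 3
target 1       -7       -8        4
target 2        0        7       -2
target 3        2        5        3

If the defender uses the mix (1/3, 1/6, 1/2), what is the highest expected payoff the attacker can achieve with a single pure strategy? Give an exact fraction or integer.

3

target 1: (-7)·(1/3) + (-8)·(1/6) + (4)·(1/2) = -5/3.
target 2: (0)·(1/3) + (7)·(1/6) + (-2)·(1/2) = 1/6.
target 3: (2)·(1/3) + (5)·(1/6) + (3)·(1/2) = 3.
The best pure response is target 3 with expected payoff 3.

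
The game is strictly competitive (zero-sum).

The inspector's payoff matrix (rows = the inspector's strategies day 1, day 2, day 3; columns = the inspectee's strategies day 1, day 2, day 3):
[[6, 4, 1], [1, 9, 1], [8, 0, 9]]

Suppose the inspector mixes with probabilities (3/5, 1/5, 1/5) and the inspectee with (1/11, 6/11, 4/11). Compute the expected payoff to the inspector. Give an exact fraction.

Against (1/11, 6/11, 4/11), each row's expected payoff is day 1: 34/11; day 2: 59/11; day 3: 4.
Taking the (3/5, 1/5, 1/5)-weighted average: (3/5)·(34/11) + (1/5)·(59/11) + (1/5)·(4) = 41/11.

41/11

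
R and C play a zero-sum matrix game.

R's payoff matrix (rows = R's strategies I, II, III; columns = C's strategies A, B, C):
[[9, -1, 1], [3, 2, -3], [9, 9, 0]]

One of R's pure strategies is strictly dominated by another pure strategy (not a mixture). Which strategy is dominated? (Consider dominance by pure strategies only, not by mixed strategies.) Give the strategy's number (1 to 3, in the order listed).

Compare II with III: 9 > 3, 9 > 2, 0 > -3.
So III strictly dominates II for R; II is strictly dominated.

2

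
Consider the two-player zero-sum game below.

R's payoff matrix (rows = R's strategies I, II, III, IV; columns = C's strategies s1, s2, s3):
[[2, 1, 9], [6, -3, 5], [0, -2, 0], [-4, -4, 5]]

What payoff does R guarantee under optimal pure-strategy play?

Row minima: 1, -3, -2, -4 → R's maximin is 1.
Column maxima: 6, 1, 9 → C's minimax is 1.
They coincide at (I, s2), so the value is 1.

1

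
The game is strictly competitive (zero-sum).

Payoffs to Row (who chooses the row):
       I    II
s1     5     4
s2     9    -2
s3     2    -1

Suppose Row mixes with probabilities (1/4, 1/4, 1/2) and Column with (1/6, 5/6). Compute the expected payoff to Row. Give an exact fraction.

Against (1/6, 5/6), each row's expected payoff is s1: 25/6; s2: -1/6; s3: -1/2.
Taking the (1/4, 1/4, 1/2)-weighted average: (1/4)·(25/6) + (1/4)·(-1/6) + (1/2)·(-1/2) = 3/4.

3/4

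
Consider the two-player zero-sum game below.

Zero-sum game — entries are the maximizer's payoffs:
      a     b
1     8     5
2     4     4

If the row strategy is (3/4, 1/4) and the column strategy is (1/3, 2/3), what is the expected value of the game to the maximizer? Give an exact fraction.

11/2

Against (1/3, 2/3), each row's expected payoff is 1: 6; 2: 4.
Taking the (3/4, 1/4)-weighted average: (3/4)·(6) + (1/4)·(4) = 11/2.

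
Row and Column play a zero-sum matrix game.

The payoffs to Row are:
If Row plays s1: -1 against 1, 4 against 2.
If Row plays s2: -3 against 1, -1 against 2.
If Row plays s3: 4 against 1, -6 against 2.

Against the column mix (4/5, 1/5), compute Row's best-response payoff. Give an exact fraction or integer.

s1: (-1)·(4/5) + (4)·(1/5) = 0.
s2: (-3)·(4/5) + (-1)·(1/5) = -13/5.
s3: (4)·(4/5) + (-6)·(1/5) = 2.
The best pure response is s3 with expected payoff 2.

2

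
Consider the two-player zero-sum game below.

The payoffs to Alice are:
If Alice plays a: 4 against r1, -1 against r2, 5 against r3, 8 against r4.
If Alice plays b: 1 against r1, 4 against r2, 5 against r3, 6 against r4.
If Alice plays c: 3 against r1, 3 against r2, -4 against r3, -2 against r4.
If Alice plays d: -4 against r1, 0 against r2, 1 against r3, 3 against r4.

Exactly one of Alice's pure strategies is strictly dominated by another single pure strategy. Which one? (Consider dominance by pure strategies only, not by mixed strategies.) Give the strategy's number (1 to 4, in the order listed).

4

Compare d with b: 1 > -4, 4 > 0, 5 > 1, 6 > 3.
So b strictly dominates d for Alice; d is strictly dominated.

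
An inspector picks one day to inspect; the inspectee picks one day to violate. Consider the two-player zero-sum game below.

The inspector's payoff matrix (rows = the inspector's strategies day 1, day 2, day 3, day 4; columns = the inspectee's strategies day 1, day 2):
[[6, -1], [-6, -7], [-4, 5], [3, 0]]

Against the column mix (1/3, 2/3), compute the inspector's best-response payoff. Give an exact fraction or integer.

2

day 1: (6)·(1/3) + (-1)·(2/3) = 4/3.
day 2: (-6)·(1/3) + (-7)·(2/3) = -20/3.
day 3: (-4)·(1/3) + (5)·(2/3) = 2.
day 4: (3)·(1/3) + (0)·(2/3) = 1.
The best pure response is day 3 with expected payoff 2.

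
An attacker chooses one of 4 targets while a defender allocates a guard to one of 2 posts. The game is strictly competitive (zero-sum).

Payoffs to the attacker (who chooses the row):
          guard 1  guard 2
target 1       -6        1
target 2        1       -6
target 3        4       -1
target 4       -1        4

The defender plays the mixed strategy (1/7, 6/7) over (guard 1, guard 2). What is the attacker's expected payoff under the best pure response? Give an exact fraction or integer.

23/7

target 1: (-6)·(1/7) + (1)·(6/7) = 0.
target 2: (1)·(1/7) + (-6)·(6/7) = -5.
target 3: (4)·(1/7) + (-1)·(6/7) = -2/7.
target 4: (-1)·(1/7) + (4)·(6/7) = 23/7.
The best pure response is target 4 with expected payoff 23/7.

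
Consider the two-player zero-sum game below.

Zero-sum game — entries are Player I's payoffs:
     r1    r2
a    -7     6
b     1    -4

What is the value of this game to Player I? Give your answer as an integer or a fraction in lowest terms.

Row minima are -7 and -4, so Player I's maximin is -4; column maxima are 1 and 6, so Player II's minimax is 1. These differ, so the equilibrium is in mixed strategies.
Let Player I play a with probability p. Player II is indifferent when −7p + (1−p) = 6p − 4(1−p), giving p = 5/18.
Let Player II play r1 with probability q. Player I is indifferent when −7q + 6(1−q) = q − 4(1−q), giving q = 5/9.
The value is -7·(5/9) + (6)·(4/9) = -11/9.

-11/9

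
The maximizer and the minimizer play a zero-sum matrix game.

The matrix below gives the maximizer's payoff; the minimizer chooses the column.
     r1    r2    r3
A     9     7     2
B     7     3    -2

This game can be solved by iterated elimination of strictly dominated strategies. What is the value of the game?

Column r1 is strictly dominated by r2 for the minimizer (7<9, 3<7); eliminate r1.
Column r2 is strictly dominated by r3 for the minimizer (2<7, -2<3); eliminate r2.
Row B is strictly dominated by row A (2>-2); eliminate B.
Only (A, r3) remains, with payoff 2.

2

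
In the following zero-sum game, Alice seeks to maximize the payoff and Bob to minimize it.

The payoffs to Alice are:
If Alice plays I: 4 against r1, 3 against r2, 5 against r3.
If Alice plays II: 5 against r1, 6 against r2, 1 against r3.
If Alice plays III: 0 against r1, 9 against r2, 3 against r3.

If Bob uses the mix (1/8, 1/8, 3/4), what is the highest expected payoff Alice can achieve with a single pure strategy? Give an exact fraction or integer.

37/8

I: (4)·(1/8) + (3)·(1/8) + (5)·(3/4) = 37/8.
II: (5)·(1/8) + (6)·(1/8) + (1)·(3/4) = 17/8.
III: (0)·(1/8) + (9)·(1/8) + (3)·(3/4) = 27/8.
The best pure response is I with expected payoff 37/8.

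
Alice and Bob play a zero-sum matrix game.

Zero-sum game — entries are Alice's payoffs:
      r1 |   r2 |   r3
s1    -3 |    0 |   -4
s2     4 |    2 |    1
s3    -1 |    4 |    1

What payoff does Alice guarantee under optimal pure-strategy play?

Row minima: -4, 1, -1 → Alice's maximin is 1.
Column maxima: 4, 4, 1 → Bob's minimax is 1.
They coincide at (s2, r3), so the value is 1.

1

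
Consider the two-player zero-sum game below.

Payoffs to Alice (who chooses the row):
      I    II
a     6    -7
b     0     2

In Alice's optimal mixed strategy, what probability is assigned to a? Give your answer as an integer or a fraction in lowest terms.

2/15

Row minima are -7 and 0, so Alice's maximin is 0; column maxima are 6 and 2, so Bob's minimax is 2. These differ, so the equilibrium is in mixed strategies.
Let Alice play a with probability p. Bob is indifferent when 6p = −7p + 2(1−p), giving p = 2/15.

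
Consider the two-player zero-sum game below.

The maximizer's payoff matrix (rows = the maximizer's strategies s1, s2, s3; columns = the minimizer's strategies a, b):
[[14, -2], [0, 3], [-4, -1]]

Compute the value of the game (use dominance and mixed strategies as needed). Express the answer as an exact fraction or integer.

42/19

Row s3 is strictly dominated by row s2, so the maximizer never plays it.
The remaining 2×2 game on (s1, s2) × (a, b) has no saddle point. Let the maximizer play s1 with probability p; indifference gives 14p = −2p + 3(1−p), so p = 3/19.
Similarly the minimizer's optimal q on a is 5/19, and the value is 14·(5/19) + (-2)·(14/19) = 42/19.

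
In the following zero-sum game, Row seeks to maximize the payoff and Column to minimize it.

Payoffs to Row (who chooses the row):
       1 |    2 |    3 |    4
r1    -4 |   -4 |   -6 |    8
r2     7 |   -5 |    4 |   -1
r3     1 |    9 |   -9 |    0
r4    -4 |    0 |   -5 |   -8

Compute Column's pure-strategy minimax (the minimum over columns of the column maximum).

The worst case (largest entry) in each column is 1: 7, 2: 9, 3: 4, 4: 8.
The best (smallest) of these is 4.

4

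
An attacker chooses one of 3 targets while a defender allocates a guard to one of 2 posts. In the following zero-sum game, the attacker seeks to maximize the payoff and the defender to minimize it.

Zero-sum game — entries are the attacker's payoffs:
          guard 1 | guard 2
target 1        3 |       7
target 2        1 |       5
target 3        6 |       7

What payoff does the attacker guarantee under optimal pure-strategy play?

Row minima: 3, 1, 6 → the attacker's maximin is 6.
Column maxima: 6, 7 → the defender's minimax is 6.
They coincide at (target 3, guard 1), so the value is 6.

6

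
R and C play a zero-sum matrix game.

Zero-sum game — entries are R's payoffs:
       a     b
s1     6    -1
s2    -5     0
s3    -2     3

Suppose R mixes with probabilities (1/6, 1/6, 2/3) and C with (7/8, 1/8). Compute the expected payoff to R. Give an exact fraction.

Against (7/8, 1/8), each row's expected payoff is s1: 41/8; s2: -35/8; s3: -11/8.
Taking the (1/6, 1/6, 2/3)-weighted average: (1/6)·(41/8) + (1/6)·(-35/8) + (2/3)·(-11/8) = -19/24.

-19/24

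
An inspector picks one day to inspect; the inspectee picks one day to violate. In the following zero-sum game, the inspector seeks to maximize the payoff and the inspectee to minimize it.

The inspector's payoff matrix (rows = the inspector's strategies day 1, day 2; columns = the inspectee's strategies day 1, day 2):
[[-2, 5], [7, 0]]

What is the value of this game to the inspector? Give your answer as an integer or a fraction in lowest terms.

5/2

Row minima are -2 and 0, so the inspector's maximin is 0; column maxima are 7 and 5, so the inspectee's minimax is 5. These differ, so the equilibrium is in mixed strategies.
Let the inspector play day 1 with probability p. The inspectee is indifferent when −2p + 7(1−p) = 5p, giving p = 1/2.
Let the inspectee play day 1 with probability q. The inspector is indifferent when −2q + 5(1−q) = 7q, giving q = 5/14.
The value is -2·(5/14) + (5)·(9/14) = 5/2.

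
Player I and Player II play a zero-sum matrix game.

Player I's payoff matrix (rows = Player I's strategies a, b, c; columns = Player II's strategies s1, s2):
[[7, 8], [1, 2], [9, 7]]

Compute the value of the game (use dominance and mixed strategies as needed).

Row b is strictly dominated by row a, so Player I never plays it.
The remaining 2×2 game on (a, c) × (s1, s2) has no saddle point. Let Player I play a with probability p; indifference gives 7p + 9(1−p) = 8p + 7(1−p), so p = 2/3.
Similarly Player II's optimal q on s1 is 1/3, and the value is 7·(1/3) + (8)·(2/3) = 23/3.

23/3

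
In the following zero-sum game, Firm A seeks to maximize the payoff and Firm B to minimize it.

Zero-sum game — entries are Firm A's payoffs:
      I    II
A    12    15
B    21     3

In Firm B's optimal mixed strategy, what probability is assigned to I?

Row minima are 12 and 3, so Firm A's maximin is 12; column maxima are 21 and 15, so Firm B's minimax is 15. These differ, so the equilibrium is in mixed strategies.
Let Firm B play I with probability q. Firm A is indifferent when 12q + 15(1−q) = 21q + 3(1−q), giving q = 4/7.

4/7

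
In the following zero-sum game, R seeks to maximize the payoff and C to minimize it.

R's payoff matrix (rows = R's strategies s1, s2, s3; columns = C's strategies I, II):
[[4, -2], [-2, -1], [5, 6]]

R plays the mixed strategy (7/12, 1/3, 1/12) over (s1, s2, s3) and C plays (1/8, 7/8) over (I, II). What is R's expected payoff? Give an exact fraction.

-59/96

Against (1/8, 7/8), each row's expected payoff is s1: -5/4; s2: -9/8; s3: 47/8.
Taking the (7/12, 1/3, 1/12)-weighted average: (7/12)·(-5/4) + (1/3)·(-9/8) + (1/12)·(47/8) = -59/96.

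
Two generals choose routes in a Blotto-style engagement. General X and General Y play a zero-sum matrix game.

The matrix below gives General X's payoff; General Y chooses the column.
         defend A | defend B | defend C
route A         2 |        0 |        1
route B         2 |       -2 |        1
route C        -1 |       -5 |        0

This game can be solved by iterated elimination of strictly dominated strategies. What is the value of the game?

0

Row route C is strictly dominated by row route A (2>-1, 0>-5, 1>0); eliminate route C.
Column defend A is strictly dominated by defend B for General Y (0<2, -2<2); eliminate defend A.
Column defend C is strictly dominated by defend B for General Y (0<1, -2<1); eliminate defend C.
Row route B is strictly dominated by row route A (0>-2); eliminate route B.
Only (route A, defend B) remains, with payoff 0.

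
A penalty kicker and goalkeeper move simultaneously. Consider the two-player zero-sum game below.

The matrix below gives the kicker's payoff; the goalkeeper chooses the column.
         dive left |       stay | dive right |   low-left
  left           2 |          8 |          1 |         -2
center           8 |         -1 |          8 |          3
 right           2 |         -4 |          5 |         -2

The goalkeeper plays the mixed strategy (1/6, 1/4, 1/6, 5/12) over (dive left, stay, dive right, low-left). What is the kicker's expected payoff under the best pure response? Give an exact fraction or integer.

11/3

left: (2)·(1/6) + (8)·(1/4) + (1)·(1/6) + (-2)·(5/12) = 5/3.
center: (8)·(1/6) + (-1)·(1/4) + (8)·(1/6) + (3)·(5/12) = 11/3.
right: (2)·(1/6) + (-4)·(1/4) + (5)·(1/6) + (-2)·(5/12) = -2/3.
The best pure response is center with expected payoff 11/3.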